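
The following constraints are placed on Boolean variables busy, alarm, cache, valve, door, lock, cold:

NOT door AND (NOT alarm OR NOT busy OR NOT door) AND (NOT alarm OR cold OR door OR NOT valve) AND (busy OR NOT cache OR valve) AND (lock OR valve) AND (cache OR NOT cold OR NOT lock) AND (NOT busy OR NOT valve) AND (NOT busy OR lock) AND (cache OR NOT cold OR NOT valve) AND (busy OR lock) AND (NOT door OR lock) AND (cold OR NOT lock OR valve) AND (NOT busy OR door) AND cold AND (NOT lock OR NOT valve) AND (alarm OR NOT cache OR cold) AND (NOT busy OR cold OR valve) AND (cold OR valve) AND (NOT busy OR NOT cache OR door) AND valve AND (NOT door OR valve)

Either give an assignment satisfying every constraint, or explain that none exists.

Case valve = True:
  (NOT door) forces door = False.
  (NOT busy OR NOT valve) forces busy = False.
  (busy OR lock) forces lock = True.
  Clause (NOT lock OR NOT valve) is falsified — contradiction.
Case valve = False:
  Clause (valve) is falsified — contradiction.
Both cases fail, so the formula is unsatisfiable.

The formula is unsatisfiable.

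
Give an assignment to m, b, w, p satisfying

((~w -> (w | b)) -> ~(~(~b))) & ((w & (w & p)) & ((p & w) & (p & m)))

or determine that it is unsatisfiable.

m: True; b: False; w: True; p: True

  (~w -> (w | b)) -> ~(~(~b)) = True
    ~w -> (w | b) = True
      ~w = False
      w | b = True
    ~(~(~b)) = True
      ~(~b) = False
        ~b = True
  (w & (w & p)) & ((p & w) & (p & m)) = True
    w & (w & p) = True
      w & p = True
    (p & w) & (p & m) = True
      p & w = True
      p & m = True
Both conjuncts True, so the formula holds.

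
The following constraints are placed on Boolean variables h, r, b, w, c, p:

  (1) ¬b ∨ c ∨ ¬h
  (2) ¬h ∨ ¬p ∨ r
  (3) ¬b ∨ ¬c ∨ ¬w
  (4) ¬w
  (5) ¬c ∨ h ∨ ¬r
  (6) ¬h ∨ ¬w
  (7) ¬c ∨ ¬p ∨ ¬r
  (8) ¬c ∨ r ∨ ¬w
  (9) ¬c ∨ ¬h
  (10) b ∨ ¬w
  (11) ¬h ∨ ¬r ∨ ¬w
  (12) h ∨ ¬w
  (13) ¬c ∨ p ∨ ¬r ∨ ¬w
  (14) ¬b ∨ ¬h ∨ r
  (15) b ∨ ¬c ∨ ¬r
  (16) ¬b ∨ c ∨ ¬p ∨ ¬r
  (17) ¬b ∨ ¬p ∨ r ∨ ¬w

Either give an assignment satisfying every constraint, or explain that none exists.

h: False, r: False, b: False, w: False, c: True, p: False

Unit clause (¬w) forces w = False.
Set h = False.
Set r = False.
Set b = False.
Set c = True.
Set p = False.
All clauses satisfied.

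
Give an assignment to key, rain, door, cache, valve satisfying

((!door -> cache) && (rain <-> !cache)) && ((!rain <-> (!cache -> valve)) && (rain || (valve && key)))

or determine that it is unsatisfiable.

key = False, rain = True, door = True, cache = False, valve = False

  (!door -> cache) && (rain <-> !cache) = True
    !door -> cache = True
      !door = False
    rain <-> !cache = True
      !cache = True
  (!rain <-> (!cache -> valve)) && (rain || (valve && key)) = True
    !rain <-> (!cache -> valve) = True
      !rain = False
      !cache -> valve = False
        !cache = True
    rain || (valve && key) = True
      valve && key = False
Both conjuncts True, so the formula holds.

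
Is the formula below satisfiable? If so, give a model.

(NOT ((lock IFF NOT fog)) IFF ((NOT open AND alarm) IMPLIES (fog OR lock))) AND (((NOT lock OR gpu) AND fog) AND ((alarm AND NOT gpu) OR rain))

rain = True; lock = True; fog = True; open = False; gpu = True; alarm = True

  NOT ((lock IFF NOT fog)) IFF ((NOT open AND alarm) IMPLIES (fog OR lock)) = True
    NOT ((lock IFF NOT fog)) = True
      lock IFF NOT fog = False
        NOT fog = False
    (NOT open AND alarm) IMPLIES (fog OR lock) = True
      NOT open AND alarm = True
        NOT open = True
      fog OR lock = True
  ((NOT lock OR gpu) AND fog) AND ((alarm AND NOT gpu) OR rain) = True
    (NOT lock OR gpu) AND fog = True
      NOT lock OR gpu = True
        NOT lock = False
    (alarm AND NOT gpu) OR rain = True
      alarm AND NOT gpu = False
        NOT gpu = False
Both conjuncts True, so the formula holds.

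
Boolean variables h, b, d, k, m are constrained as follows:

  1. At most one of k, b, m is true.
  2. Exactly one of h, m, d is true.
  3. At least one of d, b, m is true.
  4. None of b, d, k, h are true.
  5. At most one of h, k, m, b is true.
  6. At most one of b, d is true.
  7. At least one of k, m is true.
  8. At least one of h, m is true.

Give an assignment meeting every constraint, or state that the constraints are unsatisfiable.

h = False, b = False, d = False, k = False, m = True

  (1) {k, b, m}: 1 true — at most one ✓
  (2) {h, m, d}: 1 true — exactly one ✓
  (3) {d, b, m}: 1 true — at least one ✓
  (4) {b, d, k, h}: 0 true — none ✓
  (5) {h, k, m, b}: 1 true — at most one ✓
  (6) {b, d}: 0 true — at most one ✓
  (7) {k, m}: 1 true — at least one ✓
  (8) {h, m}: 1 true — at least one ✓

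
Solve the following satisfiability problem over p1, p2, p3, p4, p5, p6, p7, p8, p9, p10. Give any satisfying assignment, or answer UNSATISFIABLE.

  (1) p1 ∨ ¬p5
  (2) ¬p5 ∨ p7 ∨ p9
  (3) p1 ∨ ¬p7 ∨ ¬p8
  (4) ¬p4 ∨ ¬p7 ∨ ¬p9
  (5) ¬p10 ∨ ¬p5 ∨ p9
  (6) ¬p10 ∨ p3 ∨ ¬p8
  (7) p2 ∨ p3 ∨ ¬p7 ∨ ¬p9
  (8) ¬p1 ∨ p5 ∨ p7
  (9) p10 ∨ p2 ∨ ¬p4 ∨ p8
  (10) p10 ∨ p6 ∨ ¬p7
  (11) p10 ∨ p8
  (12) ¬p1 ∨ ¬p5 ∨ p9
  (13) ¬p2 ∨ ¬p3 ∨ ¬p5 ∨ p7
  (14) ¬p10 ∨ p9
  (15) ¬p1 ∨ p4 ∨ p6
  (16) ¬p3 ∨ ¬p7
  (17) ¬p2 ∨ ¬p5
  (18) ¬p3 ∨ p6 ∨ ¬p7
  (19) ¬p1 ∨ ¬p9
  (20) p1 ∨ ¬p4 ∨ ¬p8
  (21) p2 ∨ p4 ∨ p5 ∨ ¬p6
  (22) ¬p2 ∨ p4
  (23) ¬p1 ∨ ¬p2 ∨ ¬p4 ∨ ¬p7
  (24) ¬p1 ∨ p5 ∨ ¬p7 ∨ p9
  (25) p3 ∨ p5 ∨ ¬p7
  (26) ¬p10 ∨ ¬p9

p1 = False, p2 = False, p3 = False, p4 = False, p5 = False, p6 = False, p7 = False, p8 = True, p9 = False, p10 = False

Try p1 = True:
  (¬p1 ∨ ¬p9) forces p9 = False.
  (¬p1 ∨ ¬p5 ∨ p9) forces p5 = False.
  (¬p1 ∨ p5 ∨ p7) forces p7 = True.
  clause (¬p1 ∨ p5 ∨ ¬p7 ∨ p9) is falsified — backtrack.
So p1 = False.
  then (p1 ∨ ¬p5) forces p5 = False.
Set p2 = False.
Set p3 = False.
  then (p3 ∨ p5 ∨ ¬p7) forces p7 = False.
Try p4 = True:
  (p1 ∨ ¬p4 ∨ ¬p8) forces p8 = False.
  (p10 ∨ p2 ∨ ¬p4 ∨ p8) forces p10 = True.
  (¬p10 ∨ p9) forces p9 = True.
  clause (¬p10 ∨ ¬p9) is falsified — backtrack.
So p4 = False.
  then (p2 ∨ p4 ∨ p5 ∨ ¬p6) forces p6 = False.
Try p8 = False:
  (p10 ∨ p8) forces p10 = True.
  (¬p10 ∨ p9) forces p9 = True.
  clause (¬p10 ∨ ¬p9) is falsified — backtrack.
So p8 = True.
  then (¬p10 ∨ p3 ∨ ¬p8) forces p10 = False.
Set p9 = False.
All clauses satisfied.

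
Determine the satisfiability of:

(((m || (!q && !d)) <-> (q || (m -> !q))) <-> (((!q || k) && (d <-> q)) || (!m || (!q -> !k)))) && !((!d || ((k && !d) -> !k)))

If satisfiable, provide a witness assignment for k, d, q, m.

Unsatisfiable

The conjunct !((!d || ((k && !d) -> !k))) is unsatisfiable on its own:
  k=F, d=F: evaluates to False.
  k=F, d=T: evaluates to False.
  k=T, d=F: evaluates to False.
  k=T, d=T: evaluates to False.
So the whole conjunction is unsatisfiable.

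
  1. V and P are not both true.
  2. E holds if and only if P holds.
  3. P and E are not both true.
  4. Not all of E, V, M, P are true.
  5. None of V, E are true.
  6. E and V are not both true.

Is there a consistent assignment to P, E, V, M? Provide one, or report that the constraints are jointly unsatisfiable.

P = False, E = False, V = False, M = False

  (1) V=F, P=F — not both ✓
  (2) E=F, P=F — same ✓
  (3) P=F, E=F — not both ✓
  (4) {E, V, M, P}: 0/4 true — not all ✓
  (5) {V, E}: 0 true — none ✓
  (6) E=F, V=F — not both ✓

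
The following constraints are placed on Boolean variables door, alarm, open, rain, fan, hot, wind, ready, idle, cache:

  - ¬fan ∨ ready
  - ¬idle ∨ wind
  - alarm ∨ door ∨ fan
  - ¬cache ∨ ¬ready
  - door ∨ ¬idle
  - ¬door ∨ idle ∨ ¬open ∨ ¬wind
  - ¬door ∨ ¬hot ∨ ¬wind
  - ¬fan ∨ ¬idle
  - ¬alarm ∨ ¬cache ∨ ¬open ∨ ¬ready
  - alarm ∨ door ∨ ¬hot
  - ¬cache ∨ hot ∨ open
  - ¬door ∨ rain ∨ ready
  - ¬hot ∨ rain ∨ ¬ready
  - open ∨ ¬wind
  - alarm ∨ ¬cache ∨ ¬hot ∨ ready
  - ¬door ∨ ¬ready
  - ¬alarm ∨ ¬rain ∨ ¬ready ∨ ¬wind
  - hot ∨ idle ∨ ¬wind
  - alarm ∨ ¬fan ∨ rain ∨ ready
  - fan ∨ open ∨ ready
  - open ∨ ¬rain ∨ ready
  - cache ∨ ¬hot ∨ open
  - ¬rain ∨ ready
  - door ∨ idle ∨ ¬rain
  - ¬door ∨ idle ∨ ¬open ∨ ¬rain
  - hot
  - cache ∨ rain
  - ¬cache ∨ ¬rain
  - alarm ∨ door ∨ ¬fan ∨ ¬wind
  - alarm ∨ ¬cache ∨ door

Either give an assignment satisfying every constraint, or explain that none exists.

Unit clause (hot) forces hot = True.
Set door = False.
  then (door ∨ ¬idle) forces idle = False.
  then (alarm ∨ door ∨ ¬hot) forces alarm = True.
  then (door ∨ idle ∨ ¬rain) forces rain = False.
  then (cache ∨ rain) forces cache = True.
  then (¬cache ∨ ¬ready) forces ready = False.
  then (¬fan ∨ ready) forces fan = False.
  then (fan ∨ open ∨ ready) forces open = True.
Set wind = True.
All clauses satisfied.

door = False; alarm = True; open = True; rain = False; fan = False; hot = True; wind = True; ready = False; idle = False; cache = True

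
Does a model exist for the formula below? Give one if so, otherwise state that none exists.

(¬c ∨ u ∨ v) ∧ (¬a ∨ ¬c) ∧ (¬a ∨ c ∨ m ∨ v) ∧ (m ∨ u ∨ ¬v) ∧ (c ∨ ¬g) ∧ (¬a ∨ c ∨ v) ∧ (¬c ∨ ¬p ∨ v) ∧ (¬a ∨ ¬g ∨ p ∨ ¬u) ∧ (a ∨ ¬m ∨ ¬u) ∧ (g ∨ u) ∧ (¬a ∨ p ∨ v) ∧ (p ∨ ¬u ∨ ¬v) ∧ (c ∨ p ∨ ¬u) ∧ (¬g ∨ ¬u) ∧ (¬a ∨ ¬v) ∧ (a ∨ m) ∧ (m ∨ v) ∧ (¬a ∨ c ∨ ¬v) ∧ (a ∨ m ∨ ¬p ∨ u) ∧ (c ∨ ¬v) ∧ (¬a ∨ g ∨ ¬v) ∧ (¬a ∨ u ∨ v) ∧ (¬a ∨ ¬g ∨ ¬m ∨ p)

g = True, u = False, a = False, p = True, c = True, v = True, m = True

Set g = True.
  then (c ∨ ¬g) forces c = True.
  then (¬g ∨ ¬u) forces u = False.
  then (¬c ∨ u ∨ v) forces v = True.
  then (¬a ∨ ¬c) forces a = False.
  then (m ∨ u ∨ ¬v) forces m = True.
Set p = True.
All clauses satisfied.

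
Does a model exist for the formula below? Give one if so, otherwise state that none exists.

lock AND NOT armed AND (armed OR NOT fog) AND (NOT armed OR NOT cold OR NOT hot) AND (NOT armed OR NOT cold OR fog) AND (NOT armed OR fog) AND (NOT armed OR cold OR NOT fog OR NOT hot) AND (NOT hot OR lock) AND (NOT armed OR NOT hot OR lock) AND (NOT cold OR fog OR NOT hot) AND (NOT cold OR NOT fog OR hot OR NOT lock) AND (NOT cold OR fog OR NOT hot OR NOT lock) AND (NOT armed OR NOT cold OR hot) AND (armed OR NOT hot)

hot=F, armed=F, cold=T, lock=T, fog=F

Unit clause (lock) forces lock = True.
Unit clause (NOT armed) forces armed = False.
In (armed OR NOT fog) only NOT fog is left, so fog = False.
In (armed OR NOT hot) only NOT hot is left, so hot = False.
Set cold = True.
All clauses satisfied.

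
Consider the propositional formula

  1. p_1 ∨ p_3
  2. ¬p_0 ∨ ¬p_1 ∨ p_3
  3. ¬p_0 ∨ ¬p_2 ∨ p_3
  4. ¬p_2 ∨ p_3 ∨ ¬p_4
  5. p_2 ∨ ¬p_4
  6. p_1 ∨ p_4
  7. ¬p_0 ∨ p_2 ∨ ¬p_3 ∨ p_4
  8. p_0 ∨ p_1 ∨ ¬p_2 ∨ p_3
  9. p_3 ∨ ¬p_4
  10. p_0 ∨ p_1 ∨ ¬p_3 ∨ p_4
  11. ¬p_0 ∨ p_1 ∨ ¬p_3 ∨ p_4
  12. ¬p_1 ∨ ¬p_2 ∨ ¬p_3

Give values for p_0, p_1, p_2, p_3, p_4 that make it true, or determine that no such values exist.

p_0 = False; p_1 = True; p_2 = False; p_3 = True; p_4 = False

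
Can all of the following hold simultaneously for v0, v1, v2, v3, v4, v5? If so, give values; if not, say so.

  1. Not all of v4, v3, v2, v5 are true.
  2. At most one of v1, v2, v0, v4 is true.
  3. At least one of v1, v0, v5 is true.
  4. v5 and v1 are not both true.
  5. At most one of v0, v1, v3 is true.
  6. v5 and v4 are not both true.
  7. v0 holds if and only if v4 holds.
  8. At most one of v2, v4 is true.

v0 = False, v1 = True, v2 = False, v3 = False, v4 = False, v5 = False

  (1) {v4, v3, v2, v5}: 0/4 true — not all ✓
  (2) {v1, v2, v0, v4}: 1 true — at most one ✓
  (3) {v1, v0, v5}: 1 true — at least one ✓
  (4) v5=F, v1=T — not both ✓
  (5) {v0, v1, v3}: 1 true — at most one ✓
  (6) v5=F, v4=F — not both ✓
  (7) v0=F, v4=F — same ✓
  (8) {v2, v4}: 0 true — at most one ✓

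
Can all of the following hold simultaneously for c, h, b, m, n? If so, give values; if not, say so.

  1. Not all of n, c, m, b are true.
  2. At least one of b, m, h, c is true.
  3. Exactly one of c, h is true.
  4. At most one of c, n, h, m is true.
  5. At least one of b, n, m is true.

c=T; h=F; b=T; m=F; n=F

  (1) {n, c, m, b}: 2/4 true — not all ✓
  (2) {b, m, h, c}: 2 true — at least one ✓
  (3) {c, h}: 1 true — exactly one ✓
  (4) {c, n, h, m}: 1 true — at most one ✓
  (5) {b, n, m}: 1 true — at least one ✓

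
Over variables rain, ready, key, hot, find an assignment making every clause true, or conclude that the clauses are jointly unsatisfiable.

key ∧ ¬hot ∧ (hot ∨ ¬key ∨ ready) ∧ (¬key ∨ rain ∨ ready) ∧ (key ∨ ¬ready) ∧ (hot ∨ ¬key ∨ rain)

rain = True; ready = True; key = True; hot = False

Unit clause (key) forces key = True.
Unit clause (¬hot) forces hot = False.
In (hot ∨ ¬key ∨ ready) only ready is left, so ready = True.
In (hot ∨ ¬key ∨ rain) only rain is left, so rain = True.
Check each clause:
  (key): key holds.
  (¬hot): ¬hot holds.
  (hot ∨ ¬key ∨ ready): ready holds.
  (¬key ∨ rain ∨ ready): rain holds.
  (key ∨ ¬ready): key holds.
  (hot ∨ ¬key ∨ rain): rain holds.
All clauses satisfied.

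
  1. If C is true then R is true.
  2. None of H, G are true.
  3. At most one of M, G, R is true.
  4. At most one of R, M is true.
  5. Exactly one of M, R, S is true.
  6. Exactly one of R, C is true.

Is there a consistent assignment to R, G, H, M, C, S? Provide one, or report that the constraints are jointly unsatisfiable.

R=T, G=F, H=F, M=F, C=F, S=F

  (1) C=F ⇒ R: vacuous ✓
  (2) {H, G}: 0 true — none ✓
  (3) {M, G, R}: 1 true — at most one ✓
  (4) {R, M}: 1 true — at most one ✓
  (5) {M, R, S}: 1 true — exactly one ✓
  (6) {R, C}: 1 true — exactly one ✓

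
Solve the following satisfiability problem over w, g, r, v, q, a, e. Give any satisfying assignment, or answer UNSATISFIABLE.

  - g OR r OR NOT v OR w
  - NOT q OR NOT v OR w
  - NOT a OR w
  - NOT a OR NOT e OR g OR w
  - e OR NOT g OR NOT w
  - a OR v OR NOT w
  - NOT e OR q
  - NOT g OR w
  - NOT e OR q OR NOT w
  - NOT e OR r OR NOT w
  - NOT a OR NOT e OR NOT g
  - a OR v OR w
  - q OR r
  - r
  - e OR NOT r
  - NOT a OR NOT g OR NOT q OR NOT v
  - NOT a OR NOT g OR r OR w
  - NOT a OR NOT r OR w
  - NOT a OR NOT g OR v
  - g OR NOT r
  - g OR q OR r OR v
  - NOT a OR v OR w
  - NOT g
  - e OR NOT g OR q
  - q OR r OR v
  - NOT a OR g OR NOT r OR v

Unsatisfiable

Case g = True:
  Clause (NOT g) is falsified — contradiction.
Case g = False:
  (r) forces r = True.
  Clause (g OR NOT r) is falsified — contradiction.
Both cases fail, so the formula is unsatisfiable.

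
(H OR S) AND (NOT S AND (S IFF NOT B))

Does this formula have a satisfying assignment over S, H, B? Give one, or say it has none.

S: False, H: True, B: True

  H OR S = True
  NOT S AND (S IFF NOT B) = True
    NOT S = True
    S IFF NOT B = True
      NOT B = False
Both conjuncts True, so the formula holds.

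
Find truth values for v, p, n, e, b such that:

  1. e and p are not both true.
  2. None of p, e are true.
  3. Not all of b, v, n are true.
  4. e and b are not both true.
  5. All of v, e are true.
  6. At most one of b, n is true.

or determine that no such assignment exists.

Unsatisfiable — no assignment works.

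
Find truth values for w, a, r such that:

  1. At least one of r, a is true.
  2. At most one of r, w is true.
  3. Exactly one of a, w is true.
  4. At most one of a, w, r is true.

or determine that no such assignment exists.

w: False, a: True, r: False

  (1) {r, a}: 1 true — at least one ✓
  (2) {r, w}: 0 true — at most one ✓
  (3) {a, w}: 1 true — exactly one ✓
  (4) {a, w, r}: 1 true — at most one ✓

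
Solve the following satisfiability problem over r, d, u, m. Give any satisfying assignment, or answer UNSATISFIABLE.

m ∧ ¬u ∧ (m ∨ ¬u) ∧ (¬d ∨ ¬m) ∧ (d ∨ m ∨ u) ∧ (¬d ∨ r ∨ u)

r = False, d = False, u = False, m = True

Unit clause (m) forces m = True.
Unit clause (¬u) forces u = False.
In (¬d ∨ ¬m) only ¬d is left, so d = False.
Set r = False.
All clauses satisfied.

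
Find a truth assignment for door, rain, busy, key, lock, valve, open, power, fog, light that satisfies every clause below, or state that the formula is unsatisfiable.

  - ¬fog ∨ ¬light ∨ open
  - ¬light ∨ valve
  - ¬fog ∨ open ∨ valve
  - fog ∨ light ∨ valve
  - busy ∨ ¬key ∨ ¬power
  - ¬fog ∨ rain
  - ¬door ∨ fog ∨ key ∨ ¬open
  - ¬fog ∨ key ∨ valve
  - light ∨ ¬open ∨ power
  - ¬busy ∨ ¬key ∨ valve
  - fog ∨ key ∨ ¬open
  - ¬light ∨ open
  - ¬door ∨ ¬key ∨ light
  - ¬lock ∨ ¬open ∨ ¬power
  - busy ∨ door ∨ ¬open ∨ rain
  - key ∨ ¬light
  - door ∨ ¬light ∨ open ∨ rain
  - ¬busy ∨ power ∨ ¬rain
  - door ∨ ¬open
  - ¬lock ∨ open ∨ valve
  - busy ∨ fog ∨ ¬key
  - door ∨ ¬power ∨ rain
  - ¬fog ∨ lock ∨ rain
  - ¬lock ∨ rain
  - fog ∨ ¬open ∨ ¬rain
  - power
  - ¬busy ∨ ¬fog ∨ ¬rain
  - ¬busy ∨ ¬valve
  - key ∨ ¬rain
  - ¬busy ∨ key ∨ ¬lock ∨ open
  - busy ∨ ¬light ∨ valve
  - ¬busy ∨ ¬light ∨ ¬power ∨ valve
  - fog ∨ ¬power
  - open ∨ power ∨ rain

Unsatisfiable

Case power = True:
  (fog ∨ ¬power) forces fog = True.
  (¬fog ∨ rain) forces rain = True.
  (¬busy ∨ ¬fog ∨ ¬rain) forces busy = False.
  (busy ∨ ¬key ∨ ¬power) forces key = False.
  Clause (key ∨ ¬rain) is falsified — contradiction.
Case power = False:
  Clause (power) is falsified — contradiction.
Both cases fail, so the formula is unsatisfiable.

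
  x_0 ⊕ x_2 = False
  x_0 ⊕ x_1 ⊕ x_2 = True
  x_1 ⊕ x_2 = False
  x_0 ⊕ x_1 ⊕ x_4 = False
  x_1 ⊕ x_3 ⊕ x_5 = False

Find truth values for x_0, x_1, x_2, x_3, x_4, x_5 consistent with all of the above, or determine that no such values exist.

x_0 = True, x_1 = True, x_2 = True, x_3 = True, x_4 = False, x_5 = False

x_0 ⊕ x_2 = T ⊕ T = False ✓
x_0 ⊕ x_1 ⊕ x_2 = T ⊕ T ⊕ T = True ✓
x_1 ⊕ x_2 = T ⊕ T = False ✓
x_0 ⊕ x_1 ⊕ x_4 = T ⊕ T ⊕ F = False ✓
x_1 ⊕ x_3 ⊕ x_5 = T ⊕ T ⊕ F = False ✓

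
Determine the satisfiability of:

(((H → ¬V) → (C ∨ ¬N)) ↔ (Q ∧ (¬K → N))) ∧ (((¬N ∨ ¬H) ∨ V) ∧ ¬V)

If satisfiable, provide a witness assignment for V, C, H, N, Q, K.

V: False; C: True; H: False; N: True; Q: True; K: False

  ((H → ¬V) → (C ∨ ¬N)) ↔ (Q ∧ (¬K → N)) = True
    (H → ¬V) → (C ∨ ¬N) = True
      H → ¬V = True
        ¬V = True
      C ∨ ¬N = True
        ¬N = False
    Q ∧ (¬K → N) = True
      ¬K → N = True
        ¬K = True
  ((¬N ∨ ¬H) ∨ V) ∧ ¬V = True
    (¬N ∨ ¬H) ∨ V = True
      ¬N ∨ ¬H = True
        ¬N = False
        ¬H = True
    ¬V = True
Both conjuncts True, so the formula holds.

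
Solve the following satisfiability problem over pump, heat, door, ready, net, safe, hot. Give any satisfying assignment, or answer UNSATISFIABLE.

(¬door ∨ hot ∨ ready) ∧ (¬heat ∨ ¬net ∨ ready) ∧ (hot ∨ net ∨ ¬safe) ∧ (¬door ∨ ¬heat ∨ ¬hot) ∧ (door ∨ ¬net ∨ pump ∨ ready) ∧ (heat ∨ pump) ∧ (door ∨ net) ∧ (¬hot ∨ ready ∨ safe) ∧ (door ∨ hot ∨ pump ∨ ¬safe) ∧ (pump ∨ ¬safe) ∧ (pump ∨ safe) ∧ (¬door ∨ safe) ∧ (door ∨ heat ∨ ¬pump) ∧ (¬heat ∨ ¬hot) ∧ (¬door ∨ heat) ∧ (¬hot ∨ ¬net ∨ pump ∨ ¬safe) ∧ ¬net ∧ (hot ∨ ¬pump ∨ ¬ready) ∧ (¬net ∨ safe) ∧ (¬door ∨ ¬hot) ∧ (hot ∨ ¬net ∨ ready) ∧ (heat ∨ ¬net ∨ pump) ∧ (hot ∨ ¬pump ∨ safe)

Case net = True:
  Clause (¬net) is falsified — contradiction.
Case net = False:
  (door ∨ net) forces door = True.
  (¬door ∨ safe) forces safe = True.
  (hot ∨ net ∨ ¬safe) forces hot = True.
  Clause (¬door ∨ ¬hot) is falsified — contradiction.
Both cases fail, so the formula is unsatisfiable.

The formula is unsatisfiable.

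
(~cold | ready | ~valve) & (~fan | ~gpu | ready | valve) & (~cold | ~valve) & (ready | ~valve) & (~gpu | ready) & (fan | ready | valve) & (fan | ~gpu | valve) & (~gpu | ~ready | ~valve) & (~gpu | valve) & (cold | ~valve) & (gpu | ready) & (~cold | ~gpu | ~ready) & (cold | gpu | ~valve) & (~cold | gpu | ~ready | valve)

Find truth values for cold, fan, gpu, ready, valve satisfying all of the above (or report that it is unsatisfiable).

cold: False, fan: False, gpu: False, ready: True, valve: False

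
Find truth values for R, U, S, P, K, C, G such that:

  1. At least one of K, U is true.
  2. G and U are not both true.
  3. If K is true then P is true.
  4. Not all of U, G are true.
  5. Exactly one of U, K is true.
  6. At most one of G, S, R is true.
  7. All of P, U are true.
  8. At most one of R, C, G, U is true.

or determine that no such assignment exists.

R = False, U = True, S = False, P = True, K = False, C = False, G = False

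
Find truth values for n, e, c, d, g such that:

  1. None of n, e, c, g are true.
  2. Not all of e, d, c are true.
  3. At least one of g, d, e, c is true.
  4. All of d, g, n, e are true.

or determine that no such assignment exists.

No satisfying assignment exists.

Case n = True:
  Constraint (1) is violated (n=T) — contradiction.
Case n = False:
  Constraint (4) is violated (n=F) — contradiction.
Both cases fail — unsatisfiable.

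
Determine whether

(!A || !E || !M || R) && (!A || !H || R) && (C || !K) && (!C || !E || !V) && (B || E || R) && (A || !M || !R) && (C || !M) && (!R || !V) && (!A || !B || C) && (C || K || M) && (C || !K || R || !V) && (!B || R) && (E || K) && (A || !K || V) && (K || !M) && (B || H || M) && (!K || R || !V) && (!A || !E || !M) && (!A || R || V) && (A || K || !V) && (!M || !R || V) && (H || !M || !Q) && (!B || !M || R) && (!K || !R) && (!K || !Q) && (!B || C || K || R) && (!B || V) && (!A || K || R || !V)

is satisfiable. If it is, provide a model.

B=F, H=T, A=T, M=F, E=T, R=T, K=F, Q=F, C=T, V=F

Try B = True:
  (!B || R) forces R = True.
  (!R || !V) forces V = False.
  clause (!B || V) is falsified — backtrack.
So B = False.
Set H = True.
Set A = True.
  then (!A || !H || R) forces R = True.
  then (!R || !V) forces V = False.
  then (!M || !R || V) forces M = False.
  then (!K || !R) forces K = False.
  then (C || K || M) forces C = True.
  then (E || K) forces E = True.
Set Q = False.
All clauses satisfied.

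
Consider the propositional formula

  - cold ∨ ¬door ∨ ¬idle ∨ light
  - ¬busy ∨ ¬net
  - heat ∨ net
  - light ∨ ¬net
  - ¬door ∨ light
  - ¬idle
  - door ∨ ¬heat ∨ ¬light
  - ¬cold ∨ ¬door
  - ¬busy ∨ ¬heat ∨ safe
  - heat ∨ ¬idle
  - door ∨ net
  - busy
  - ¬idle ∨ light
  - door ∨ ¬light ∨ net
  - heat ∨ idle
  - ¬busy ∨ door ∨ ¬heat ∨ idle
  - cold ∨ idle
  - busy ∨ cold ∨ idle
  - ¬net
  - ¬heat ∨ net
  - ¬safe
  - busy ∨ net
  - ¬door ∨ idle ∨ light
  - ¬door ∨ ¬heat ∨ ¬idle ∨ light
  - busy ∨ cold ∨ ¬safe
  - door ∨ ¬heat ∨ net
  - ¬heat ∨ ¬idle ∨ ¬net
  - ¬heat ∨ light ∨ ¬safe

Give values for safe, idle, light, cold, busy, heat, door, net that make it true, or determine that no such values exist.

Case net = True:
  Clause (¬net) is falsified — contradiction.
Case net = False:
  (heat ∨ net) forces heat = True.
  Clause (¬heat ∨ net) is falsified — contradiction.
Both cases fail, so the formula is unsatisfiable.

UNSATISFIABLE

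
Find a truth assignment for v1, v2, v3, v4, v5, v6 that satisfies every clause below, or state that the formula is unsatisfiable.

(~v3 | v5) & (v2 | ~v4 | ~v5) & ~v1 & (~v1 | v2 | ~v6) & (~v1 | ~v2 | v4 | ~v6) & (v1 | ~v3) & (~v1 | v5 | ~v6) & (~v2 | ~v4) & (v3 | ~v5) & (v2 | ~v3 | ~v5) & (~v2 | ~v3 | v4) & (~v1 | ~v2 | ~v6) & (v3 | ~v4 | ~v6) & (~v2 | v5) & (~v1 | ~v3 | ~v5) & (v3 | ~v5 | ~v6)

Unit clause (~v1) forces v1 = False.
In (v1 | ~v3) only ~v3 is left, so v3 = False.
In (v3 | ~v5) only ~v5 is left, so v5 = False.
In (~v2 | v5) only ~v2 is left, so v2 = False.
Set v4 = True.
  then (v3 | ~v4 | ~v6) forces v6 = False.
All clauses satisfied.

v1=F; v2=F; v3=F; v4=T; v5=F; v6=F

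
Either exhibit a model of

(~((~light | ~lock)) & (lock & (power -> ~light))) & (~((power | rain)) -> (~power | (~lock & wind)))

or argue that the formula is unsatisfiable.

power=F; lock=T; wind=F; light=T; rain=T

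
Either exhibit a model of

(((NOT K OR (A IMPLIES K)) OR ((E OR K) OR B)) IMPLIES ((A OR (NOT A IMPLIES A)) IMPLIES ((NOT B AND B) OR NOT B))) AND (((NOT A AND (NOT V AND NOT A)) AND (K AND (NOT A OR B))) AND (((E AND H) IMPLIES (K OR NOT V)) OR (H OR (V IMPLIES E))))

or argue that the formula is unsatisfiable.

H: True, B: True, V: False, A: False, K: True, E: False

  ((NOT K OR (A IMPLIES K)) OR ((E OR K) OR B)) IMPLIES ((A OR (NOT A IMPLIES A)) IMPLIES ((NOT B AND B) OR NOT B)) = True
    (NOT K OR (A IMPLIES K)) OR ((E OR K) OR B) = True
      NOT K OR (A IMPLIES K) = True
        NOT K = False
        A IMPLIES K = True
      (E OR K) OR B = True
        E OR K = True
    (A OR (NOT A IMPLIES A)) IMPLIES ((NOT B AND B) OR NOT B) = True
      A OR (NOT A IMPLIES A) = False
        NOT A IMPLIES A = False
          NOT A = True
      (NOT B AND B) OR NOT B = False
        NOT B AND B = False
          NOT B = False
        NOT B = False
  ((NOT A AND (NOT V AND NOT A)) AND (K AND (NOT A OR B))) AND (((E AND H) IMPLIES (K OR NOT V)) OR (H OR (V IMPLIES E))) = True
    (NOT A AND (NOT V AND NOT A)) AND (K AND (NOT A OR B)) = True
      NOT A AND (NOT V AND NOT A) = True
        NOT A = True
        NOT V AND NOT A = True
          NOT V = True
          NOT A = True
      K AND (NOT A OR B) = True
        NOT A OR B = True
          NOT A = True
    ((E AND H) IMPLIES (K OR NOT V)) OR (H OR (V IMPLIES E)) = True
      (E AND H) IMPLIES (K OR NOT V) = True
        E AND H = False
        K OR NOT V = True
          NOT V = True
      H OR (V IMPLIES E) = True
        V IMPLIES E = True
Both conjuncts True, so the formula holds.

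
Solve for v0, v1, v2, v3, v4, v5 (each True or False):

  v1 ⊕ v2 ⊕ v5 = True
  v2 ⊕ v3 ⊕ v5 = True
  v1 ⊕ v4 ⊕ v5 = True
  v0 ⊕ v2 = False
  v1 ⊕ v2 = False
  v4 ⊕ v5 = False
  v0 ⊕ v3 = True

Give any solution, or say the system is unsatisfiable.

Unsatisfiable

Adding constraints 1, 2, 4, 5, 7 mod 2: every variable appears an even number of times on the left, so the left side is 0.
But the right sides sum to 1 (mod 2). 0 ≠ 1 — the system is inconsistent.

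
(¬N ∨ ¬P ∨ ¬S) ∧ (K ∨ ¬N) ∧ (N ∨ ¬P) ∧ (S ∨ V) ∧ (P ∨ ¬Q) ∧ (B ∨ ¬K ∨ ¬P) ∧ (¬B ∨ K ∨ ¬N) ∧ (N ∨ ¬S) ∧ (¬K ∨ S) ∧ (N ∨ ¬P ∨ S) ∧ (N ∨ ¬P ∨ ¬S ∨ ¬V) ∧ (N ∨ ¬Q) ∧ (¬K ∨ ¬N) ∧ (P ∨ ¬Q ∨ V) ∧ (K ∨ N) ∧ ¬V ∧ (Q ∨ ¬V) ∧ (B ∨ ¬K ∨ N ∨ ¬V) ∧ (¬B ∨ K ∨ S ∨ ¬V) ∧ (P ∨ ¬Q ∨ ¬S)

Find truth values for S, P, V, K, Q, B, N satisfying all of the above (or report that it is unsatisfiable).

Unsatisfiable — no assignment works.

Case K = True:
  (¬K ∨ S) forces S = True.
  (N ∨ ¬S) forces N = True.
  Clause (¬K ∨ ¬N) is falsified — contradiction.
Case K = False:
  (K ∨ ¬N) forces N = False.
  Clause (K ∨ N) is falsified — contradiction.
Both cases fail, so the formula is unsatisfiable.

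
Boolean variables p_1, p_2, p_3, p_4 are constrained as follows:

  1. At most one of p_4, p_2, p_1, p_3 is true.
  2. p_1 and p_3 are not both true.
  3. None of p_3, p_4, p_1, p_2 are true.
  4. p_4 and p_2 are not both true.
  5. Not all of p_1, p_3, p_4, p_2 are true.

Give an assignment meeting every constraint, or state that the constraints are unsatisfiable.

p_1 = False, p_2 = False, p_3 = False, p_4 = False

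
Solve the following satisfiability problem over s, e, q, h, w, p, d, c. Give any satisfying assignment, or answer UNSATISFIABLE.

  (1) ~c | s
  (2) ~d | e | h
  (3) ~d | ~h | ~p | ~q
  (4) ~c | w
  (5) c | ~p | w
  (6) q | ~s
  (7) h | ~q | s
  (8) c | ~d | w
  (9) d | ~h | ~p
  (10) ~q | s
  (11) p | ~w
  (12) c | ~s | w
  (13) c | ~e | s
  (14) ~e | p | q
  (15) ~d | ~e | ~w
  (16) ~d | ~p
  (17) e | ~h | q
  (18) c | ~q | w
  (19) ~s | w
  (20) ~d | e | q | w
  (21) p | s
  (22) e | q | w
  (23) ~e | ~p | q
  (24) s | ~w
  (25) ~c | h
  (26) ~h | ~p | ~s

s=T, e=F, q=T, h=F, w=T, p=T, d=F, c=F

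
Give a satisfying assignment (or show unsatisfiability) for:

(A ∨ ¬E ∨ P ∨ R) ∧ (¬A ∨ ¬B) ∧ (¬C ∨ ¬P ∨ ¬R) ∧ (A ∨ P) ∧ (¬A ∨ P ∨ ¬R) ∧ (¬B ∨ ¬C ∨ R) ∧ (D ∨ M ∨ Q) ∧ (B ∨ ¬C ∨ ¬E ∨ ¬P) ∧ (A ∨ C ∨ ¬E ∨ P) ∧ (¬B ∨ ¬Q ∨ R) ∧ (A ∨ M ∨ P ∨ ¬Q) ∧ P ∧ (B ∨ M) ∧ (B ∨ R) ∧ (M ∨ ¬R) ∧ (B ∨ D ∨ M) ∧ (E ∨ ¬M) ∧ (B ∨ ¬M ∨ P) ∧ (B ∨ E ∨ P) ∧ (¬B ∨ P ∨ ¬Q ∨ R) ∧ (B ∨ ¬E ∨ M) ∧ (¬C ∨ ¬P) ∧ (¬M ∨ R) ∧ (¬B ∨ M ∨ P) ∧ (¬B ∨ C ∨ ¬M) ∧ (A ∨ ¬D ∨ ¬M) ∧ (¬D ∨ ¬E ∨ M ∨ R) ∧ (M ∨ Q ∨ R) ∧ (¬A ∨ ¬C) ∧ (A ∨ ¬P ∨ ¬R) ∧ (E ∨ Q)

Q=T; D=T; E=T; A=T; P=T; C=F; R=T; M=T; B=F

Unit clause (P) forces P = True.
In (¬C ∨ ¬P) only ¬C is left, so C = False.
Set Q = True.
Set D = True.
Try E = False:
  (E ∨ ¬M) forces M = False.
  (B ∨ M) forces B = True.
  (¬A ∨ ¬B) forces A = False.
  (¬B ∨ ¬Q ∨ R) forces R = True.
  clause (M ∨ ¬R) is falsified — backtrack.
So E = True.
Set A = True.
  then (¬A ∨ ¬B) forces B = False.
  then (B ∨ M) forces M = True.
  then (B ∨ R) forces R = True.
All clauses satisfied.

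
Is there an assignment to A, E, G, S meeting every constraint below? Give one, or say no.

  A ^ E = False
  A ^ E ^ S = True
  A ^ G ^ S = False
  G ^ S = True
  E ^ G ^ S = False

A=T, E=T, G=F, S=T

A ^ E = T ^ T = False ✓
A ^ E ^ S = T ^ T ^ T = True ✓
A ^ G ^ S = T ^ F ^ T = False ✓
G ^ S = F ^ T = True ✓
E ^ G ^ S = T ^ F ^ T = False ✓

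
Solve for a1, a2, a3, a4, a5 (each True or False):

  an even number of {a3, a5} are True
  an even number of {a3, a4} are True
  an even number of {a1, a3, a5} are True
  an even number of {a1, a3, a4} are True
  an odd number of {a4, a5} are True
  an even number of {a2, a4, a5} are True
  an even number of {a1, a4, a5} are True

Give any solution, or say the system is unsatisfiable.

UNSATISFIABLE

Adding constraints 1, 2, 5 mod 2: every variable appears an even number of times on the left, so the left side is 0.
But the right sides sum to 1 (mod 2). 0 ≠ 1 — the system is inconsistent.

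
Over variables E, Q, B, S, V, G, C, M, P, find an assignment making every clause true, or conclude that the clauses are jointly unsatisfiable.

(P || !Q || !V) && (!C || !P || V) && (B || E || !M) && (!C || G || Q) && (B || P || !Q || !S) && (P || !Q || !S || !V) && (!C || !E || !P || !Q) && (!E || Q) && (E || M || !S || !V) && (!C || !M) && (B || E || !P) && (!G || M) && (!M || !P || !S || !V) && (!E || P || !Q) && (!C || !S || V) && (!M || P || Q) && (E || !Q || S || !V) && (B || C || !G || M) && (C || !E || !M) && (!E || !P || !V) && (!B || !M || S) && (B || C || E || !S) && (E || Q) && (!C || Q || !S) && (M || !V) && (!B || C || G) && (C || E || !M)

Set E = False.
  then (E || Q) forces Q = True.
Set B = False.
  then (B || E || !M) forces M = False.
  then (B || E || !P) forces P = False.
  then (!G || M) forces G = False.
  then (M || !V) forces V = False.
  then (B || P || !Q || !S) forces S = False.
Set C = True.
All clauses satisfied.

E = False, Q = True, B = False, S = False, V = False, G = False, C = True, M = False, P = False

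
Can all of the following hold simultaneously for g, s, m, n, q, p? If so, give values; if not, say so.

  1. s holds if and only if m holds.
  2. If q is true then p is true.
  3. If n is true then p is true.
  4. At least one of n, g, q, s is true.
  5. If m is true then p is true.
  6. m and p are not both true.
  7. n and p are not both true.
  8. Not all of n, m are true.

g = True, s = False, m = False, n = False, q = False, p = True

  (1) s=F, m=F — same ✓
  (2) q=F ⇒ p: vacuous ✓
  (3) n=F ⇒ p: vacuous ✓
  (4) {n, g, q, s}: 1 true — at least one ✓
  (5) m=F ⇒ p: vacuous ✓
  (6) m=F, p=T — not both ✓
  (7) n=F, p=T — not both ✓
  (8) {n, m}: 0/2 true — not all ✓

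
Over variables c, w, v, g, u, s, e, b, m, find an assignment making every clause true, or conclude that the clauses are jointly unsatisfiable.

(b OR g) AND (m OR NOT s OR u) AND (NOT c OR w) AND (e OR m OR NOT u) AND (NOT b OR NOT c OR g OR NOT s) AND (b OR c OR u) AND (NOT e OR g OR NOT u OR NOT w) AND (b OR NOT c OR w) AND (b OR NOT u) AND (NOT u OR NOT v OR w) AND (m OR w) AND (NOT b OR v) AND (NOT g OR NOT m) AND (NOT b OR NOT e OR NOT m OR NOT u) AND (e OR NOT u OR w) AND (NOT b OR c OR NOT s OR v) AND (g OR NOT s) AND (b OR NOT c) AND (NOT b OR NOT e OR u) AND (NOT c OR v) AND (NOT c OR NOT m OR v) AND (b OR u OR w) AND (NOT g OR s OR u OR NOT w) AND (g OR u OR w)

c = True, w = True, v = True, g = True, u = True, s = False, e = True, b = True, m = False

Set c = True.
  then (NOT c OR w) forces w = True.
  then (b OR NOT c) forces b = True.
  then (NOT c OR v) forces v = True.
Set g = True.
  then (NOT g OR NOT m) forces m = False.
Try u = False:
  (m OR NOT s OR u) forces s = False.
  clause (NOT g OR s OR u OR NOT w) is falsified — backtrack.
So u = True.
  then (e OR m OR NOT u) forces e = True.
Set s = False.
All clauses satisfied.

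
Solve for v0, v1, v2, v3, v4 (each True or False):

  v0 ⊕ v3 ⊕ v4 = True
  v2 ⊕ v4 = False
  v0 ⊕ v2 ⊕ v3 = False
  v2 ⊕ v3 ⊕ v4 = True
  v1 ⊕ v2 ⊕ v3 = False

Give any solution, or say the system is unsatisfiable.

No satisfying assignment exists.

Adding constraints 1, 2, 3 mod 2: every variable appears an even number of times on the left, so the left side is 0.
But the right sides sum to 1 (mod 2). 0 ≠ 1 — the system is inconsistent.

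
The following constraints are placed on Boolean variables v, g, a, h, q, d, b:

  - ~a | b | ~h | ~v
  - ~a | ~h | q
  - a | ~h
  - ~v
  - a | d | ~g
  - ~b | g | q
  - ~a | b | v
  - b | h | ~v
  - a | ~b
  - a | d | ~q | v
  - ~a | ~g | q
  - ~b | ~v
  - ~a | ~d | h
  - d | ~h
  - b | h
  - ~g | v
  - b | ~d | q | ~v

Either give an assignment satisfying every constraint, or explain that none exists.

Unit clause (~v) forces v = False.
In (~g | v) only ~g is left, so g = False.
Try a = False:
  (a | ~h) forces h = False.
  (a | ~b) forces b = False.
  clause (b | h) is falsified — backtrack.
So a = True.
  then (~a | b | v) forces b = True.
  then (~b | g | q) forces q = True.
Set h = True.
  then (d | ~h) forces d = True.
All clauses satisfied.

v = False, g = False, a = True, h = True, q = True, d = True, b = True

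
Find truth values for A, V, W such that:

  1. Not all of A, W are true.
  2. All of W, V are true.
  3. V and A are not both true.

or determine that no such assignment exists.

A: False, V: True, W: True

  (1) {A, W}: 1/2 true — not all ✓
  (2) {W, V}: all 2 true ✓
  (3) V=T, A=F — not both ✓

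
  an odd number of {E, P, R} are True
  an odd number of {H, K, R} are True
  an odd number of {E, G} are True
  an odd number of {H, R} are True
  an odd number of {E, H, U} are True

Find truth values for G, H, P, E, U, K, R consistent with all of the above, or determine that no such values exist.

G = True, H = False, P = False, E = False, U = True, K = False, R = True

{E, P, R}: 1 true → odd ✓
{H, K, R}: 1 true → odd ✓
{E, G}: 1 true → odd ✓
{H, R}: 1 true → odd ✓
{E, H, U}: 1 true → odd ✓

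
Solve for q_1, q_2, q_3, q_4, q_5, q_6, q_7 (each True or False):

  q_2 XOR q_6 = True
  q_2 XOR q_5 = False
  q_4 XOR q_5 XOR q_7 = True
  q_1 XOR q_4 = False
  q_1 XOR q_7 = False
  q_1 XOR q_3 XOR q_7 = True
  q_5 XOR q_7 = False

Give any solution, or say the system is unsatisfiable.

q_1 = True; q_2 = True; q_3 = True; q_4 = True; q_5 = True; q_6 = False; q_7 = True

q_2 XOR q_6 = T XOR F = True ✓
q_2 XOR q_5 = T XOR T = False ✓
q_4 XOR q_5 XOR q_7 = T XOR T XOR T = True ✓
q_1 XOR q_4 = T XOR T = False ✓
q_1 XOR q_7 = T XOR T = False ✓
q_1 XOR q_3 XOR q_7 = T XOR T XOR T = True ✓
q_5 XOR q_7 = T XOR T = False ✓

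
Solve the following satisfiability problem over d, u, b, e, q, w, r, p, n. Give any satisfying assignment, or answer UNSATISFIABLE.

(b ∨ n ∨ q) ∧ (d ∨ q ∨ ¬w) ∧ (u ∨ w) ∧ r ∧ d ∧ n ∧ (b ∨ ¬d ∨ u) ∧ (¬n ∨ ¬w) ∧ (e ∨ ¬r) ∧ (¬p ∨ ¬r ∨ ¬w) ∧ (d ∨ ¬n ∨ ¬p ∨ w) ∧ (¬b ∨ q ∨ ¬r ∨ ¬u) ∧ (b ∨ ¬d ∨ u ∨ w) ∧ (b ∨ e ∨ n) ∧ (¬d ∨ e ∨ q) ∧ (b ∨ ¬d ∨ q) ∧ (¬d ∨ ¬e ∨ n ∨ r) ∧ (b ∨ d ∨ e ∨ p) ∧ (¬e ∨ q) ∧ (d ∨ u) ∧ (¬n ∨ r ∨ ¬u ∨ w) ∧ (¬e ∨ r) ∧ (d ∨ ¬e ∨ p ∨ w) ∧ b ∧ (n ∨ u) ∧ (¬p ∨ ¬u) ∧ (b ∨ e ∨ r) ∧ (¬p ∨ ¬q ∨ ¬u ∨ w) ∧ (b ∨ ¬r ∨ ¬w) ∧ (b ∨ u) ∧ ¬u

Unsatisfiable — no assignment works.

Case d = True:
  (r) forces r = True.
  (n) forces n = True.
  (¬n ∨ ¬w) forces w = False.
  (u ∨ w) forces u = True.
  Clause (¬u) is falsified — contradiction.
Case d = False:
  Clause (d) is falsified — contradiction.
Both cases fail, so the formula is unsatisfiable.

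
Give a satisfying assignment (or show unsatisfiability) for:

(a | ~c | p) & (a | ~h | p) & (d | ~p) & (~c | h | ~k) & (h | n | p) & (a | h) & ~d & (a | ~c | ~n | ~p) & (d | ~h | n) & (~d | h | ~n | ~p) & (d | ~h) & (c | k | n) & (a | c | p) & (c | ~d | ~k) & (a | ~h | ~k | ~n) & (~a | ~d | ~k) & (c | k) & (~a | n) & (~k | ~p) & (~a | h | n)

c = False, n = True, a = True, d = False, h = False, p = False, k = True

Unit clause (~d) forces d = False.
In (d | ~h) only ~h is left, so h = False.
In (d | ~p) only ~p is left, so p = False.
In (h | n | p) only n is left, so n = True.
In (a | h) only a is left, so a = True.
Set c = False.
  then (c | k) forces k = True.
All clauses satisfied.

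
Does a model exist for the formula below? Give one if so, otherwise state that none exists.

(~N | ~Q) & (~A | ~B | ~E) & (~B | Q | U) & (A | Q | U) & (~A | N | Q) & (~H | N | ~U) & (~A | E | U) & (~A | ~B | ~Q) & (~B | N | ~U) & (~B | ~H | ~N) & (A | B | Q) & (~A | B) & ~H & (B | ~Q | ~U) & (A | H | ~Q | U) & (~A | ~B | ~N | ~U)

Unit clause (~H) forces H = False.
Set N = True.
  then (~N | ~Q) forces Q = False.
Try U = False:
  (~B | Q | U) forces B = False.
  (A | Q | U) forces A = True.
  clause (~A | B) is falsified — backtrack.
So U = True.
Set E = True.
Try A = True:
  (~A | ~B | ~E) forces B = False.
  clause (~A | B) is falsified — backtrack.
So A = False.
  then (A | B | Q) forces B = True.
All clauses satisfied.

H = False, N = True, U = True, E = True, Q = False, A = False, B = True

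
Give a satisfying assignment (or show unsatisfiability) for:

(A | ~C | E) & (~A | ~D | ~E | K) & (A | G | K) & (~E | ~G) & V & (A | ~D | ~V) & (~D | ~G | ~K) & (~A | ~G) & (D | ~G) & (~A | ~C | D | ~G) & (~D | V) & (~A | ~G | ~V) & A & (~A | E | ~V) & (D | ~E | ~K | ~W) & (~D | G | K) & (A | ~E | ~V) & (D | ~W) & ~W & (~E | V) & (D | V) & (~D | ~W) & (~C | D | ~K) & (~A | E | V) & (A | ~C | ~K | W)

W: False; D: True; C: False; A: True; K: True; V: True; G: False; E: True

Unit clause (V) forces V = True.
Unit clause (A) forces A = True.
In (~A | E | ~V) only E is left, so E = True.
Unit clause (~W) forces W = False.
In (~E | ~G) only ~G is left, so G = False.
Set D = True.
  then (~A | ~D | ~E | K) forces K = True.
Set C = False.
All clauses satisfied.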